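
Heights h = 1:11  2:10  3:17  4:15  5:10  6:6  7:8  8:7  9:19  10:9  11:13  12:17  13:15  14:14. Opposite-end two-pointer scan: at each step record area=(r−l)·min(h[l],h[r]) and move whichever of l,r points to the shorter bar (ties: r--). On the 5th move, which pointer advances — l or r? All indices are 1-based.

r

l=1 r=14: min(11,14)*13=143 best=143 *, l++
l=2 r=14: min(10,14)*12=120 best=143, l++
l=3 r=14: min(17,14)*11=154 best=154 *, r--
l=3 r=13: min(17,15)*10=150 best=154, r--
l=3 r=12: min(17,17)*9=153 best=154, r--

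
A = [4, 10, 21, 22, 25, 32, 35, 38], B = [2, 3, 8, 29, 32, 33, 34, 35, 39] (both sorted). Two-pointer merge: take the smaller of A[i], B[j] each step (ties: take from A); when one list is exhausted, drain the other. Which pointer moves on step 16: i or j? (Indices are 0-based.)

[i=0,j=0] A[i]=4>B[j]=2 take 2 → j++
[i=0,j=1] A[i]=4>B[j]=3 take 3 → j++
[i=0,j=2] A[i]=4<=B[j]=8 take 4 → i++
[i=1,j=2] A[i]=10>B[j]=8 take 8 → j++
[i=1,j=3] A[i]=10<=B[j]=29 take 10 → i++
[i=2,j=3] A[i]=21<=B[j]=29 take 21 → i++
[i=3,j=3] A[i]=22<=B[j]=29 take 22 → i++
[i=4,j=3] A[i]=25<=B[j]=29 take 25 → i++
[i=5,j=3] A[i]=32>B[j]=29 take 29 → j++
[i=5,j=4] A[i]=32<=B[j]=32 take 32 → i++
[i=6,j=4] A[i]=35>B[j]=32 take 32 → j++
[i=6,j=5] A[i]=35>B[j]=33 take 33 → j++
[i=6,j=6] A[i]=35>B[j]=34 take 34 → j++
[i=6,j=7] A[i]=35<=B[j]=35 take 35 → i++
[i=7,j=7] A[i]=38>B[j]=35 take 35 → j++
[i=7,j=8] A[i]=38<=B[j]=39 take 38 → i++

i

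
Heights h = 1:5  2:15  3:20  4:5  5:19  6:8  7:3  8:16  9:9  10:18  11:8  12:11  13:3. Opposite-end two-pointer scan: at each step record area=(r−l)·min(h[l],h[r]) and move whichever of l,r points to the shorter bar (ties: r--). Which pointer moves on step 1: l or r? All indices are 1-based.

l=1 r=13: min(5,3)*12=36 best=36 *, r--

r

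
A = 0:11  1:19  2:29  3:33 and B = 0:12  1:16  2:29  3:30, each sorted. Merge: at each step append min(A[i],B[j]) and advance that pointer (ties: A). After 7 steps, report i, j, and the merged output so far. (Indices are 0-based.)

i=3, j=4, merged so far=[11, 12, 16, 19, 29, 29, 30]

i=0 j=0: A[i]=11<=B[j]=12 take 11, i++
i=1 j=0: A[i]=19>B[j]=12 take 12, j++
i=1 j=1: A[i]=19>B[j]=16 take 16, j++
i=1 j=2: A[i]=19<=B[j]=29 take 19, i++
i=2 j=2: A[i]=29<=B[j]=29 take 29, i++
i=3 j=2: A[i]=33>B[j]=29 take 29, j++
i=3 j=3: A[i]=33>B[j]=30 take 30, j++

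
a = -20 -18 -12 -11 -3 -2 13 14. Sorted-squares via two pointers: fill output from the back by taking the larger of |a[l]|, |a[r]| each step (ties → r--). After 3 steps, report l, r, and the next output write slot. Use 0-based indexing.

[0,7] |-20|>|14| out[7]=400 → l++
[1,7] |-18|>|14| out[6]=324 → l++
[2,7] |-12|<=|14| out[5]=196 → r--

l=2, r=6, next write slot=4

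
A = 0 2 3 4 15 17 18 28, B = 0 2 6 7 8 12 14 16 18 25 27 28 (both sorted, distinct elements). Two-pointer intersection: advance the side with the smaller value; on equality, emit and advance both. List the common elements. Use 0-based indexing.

[i=0,j=0] 0==0 emit → i++,j++
[i=1,j=1] 2==2 emit → i++,j++
[i=2,j=2] 3<6 → i++
[i=3,j=2] 4<6 → i++
[i=4,j=2] 15>6 → j++
[i=4,j=3] 15>7 → j++
[i=4,j=4] 15>8 → j++
[i=4,j=5] 15>12 → j++
[i=4,j=6] 15>14 → j++
[i=4,j=7] 15<16 → i++
[i=5,j=7] 17>16 → j++
[i=5,j=8] 17<18 → i++
[i=6,j=8] 18==18 emit → i++,j++
[i=7,j=9] 28>25 → j++
[i=7,j=10] 28>27 → j++
[i=7,j=11] 28==28 emit → i++,j++

intersection = [0, 2, 18, 28]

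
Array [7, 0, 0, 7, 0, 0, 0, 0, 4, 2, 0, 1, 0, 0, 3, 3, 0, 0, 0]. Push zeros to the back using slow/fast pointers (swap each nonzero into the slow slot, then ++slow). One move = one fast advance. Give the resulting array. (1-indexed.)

[7, 7, 4, 2, 1, 3, 3, 0, 0, 0, 0, 0, 0, 0, 0, 0, 0, 0, 0]

slow=1 fast=1: a[fast]=7≠0 swap→a[1]=7, slow++,fast++
slow=2 fast=2: a[fast]=0, fast++
slow=2 fast=3: a[fast]=0, fast++
slow=2 fast=4: a[fast]=7≠0 swap→a[2]=7, slow++,fast++
slow=3 fast=5: a[fast]=0, fast++
slow=3 fast=6: a[fast]=0, fast++
slow=3 fast=7: a[fast]=0, fast++
slow=3 fast=8: a[fast]=0, fast++
slow=3 fast=9: a[fast]=4≠0 swap→a[3]=4, slow++,fast++
slow=4 fast=10: a[fast]=2≠0 swap→a[4]=2, slow++,fast++
slow=5 fast=11: a[fast]=0, fast++
slow=5 fast=12: a[fast]=1≠0 swap→a[5]=1, slow++,fast++
slow=6 fast=13: a[fast]=0, fast++
slow=6 fast=14: a[fast]=0, fast++
slow=6 fast=15: a[fast]=3≠0 swap→a[6]=3, slow++,fast++
slow=7 fast=16: a[fast]=3≠0 swap→a[7]=3, slow++,fast++
slow=8 fast=17: a[fast]=0, fast++
slow=8 fast=18: a[fast]=0, fast++
slow=8 fast=19: a[fast]=0, fast++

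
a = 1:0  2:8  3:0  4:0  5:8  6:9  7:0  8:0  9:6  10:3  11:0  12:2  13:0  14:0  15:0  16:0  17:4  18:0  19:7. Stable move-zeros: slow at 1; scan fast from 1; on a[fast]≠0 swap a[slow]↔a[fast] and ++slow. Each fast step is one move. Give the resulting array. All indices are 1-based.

(s=1,f=1) a[fast]=0 → fast++
(s=1,f=2) a[fast]=8≠0 swap→a[1]=8 → slow++,fast++
(s=2,f=3) a[fast]=0 → fast++
(s=2,f=4) a[fast]=0 → fast++
(s=2,f=5) a[fast]=8≠0 swap→a[2]=8 → slow++,fast++
(s=3,f=6) a[fast]=9≠0 swap→a[3]=9 → slow++,fast++
(s=4,f=7) a[fast]=0 → fast++
(s=4,f=8) a[fast]=0 → fast++
(s=4,f=9) a[fast]=6≠0 swap→a[4]=6 → slow++,fast++
(s=5,f=10) a[fast]=3≠0 swap→a[5]=3 → slow++,fast++
(s=6,f=11) a[fast]=0 → fast++
(s=6,f=12) a[fast]=2≠0 swap→a[6]=2 → slow++,fast++
(s=7,f=13) a[fast]=0 → fast++
(s=7,f=14) a[fast]=0 → fast++
(s=7,f=15) a[fast]=0 → fast++
(s=7,f=16) a[fast]=0 → fast++
(s=7,f=17) a[fast]=4≠0 swap→a[7]=4 → slow++,fast++
(s=8,f=18) a[fast]=0 → fast++
(s=8,f=19) a[fast]=7≠0 swap→a[8]=7 → slow++,fast++

[8, 8, 9, 6, 3, 2, 4, 7, 0, 0, 0, 0, 0, 0, 0, 0, 0, 0, 0]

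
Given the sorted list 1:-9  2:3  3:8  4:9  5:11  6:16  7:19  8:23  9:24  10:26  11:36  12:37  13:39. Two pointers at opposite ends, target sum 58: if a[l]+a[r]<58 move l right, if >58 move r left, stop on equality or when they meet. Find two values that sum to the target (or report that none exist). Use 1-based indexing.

(19, 39)

[1,13] -9+39=30 <58 → l++
[2,13] 3+39=42 <58 → l++
[3,13] 8+39=47 <58 → l++
[4,13] 9+39=48 <58 → l++
[5,13] 11+39=50 <58 → l++
[6,13] 16+39=55 <58 → l++
[7,13] 19+39=58 → found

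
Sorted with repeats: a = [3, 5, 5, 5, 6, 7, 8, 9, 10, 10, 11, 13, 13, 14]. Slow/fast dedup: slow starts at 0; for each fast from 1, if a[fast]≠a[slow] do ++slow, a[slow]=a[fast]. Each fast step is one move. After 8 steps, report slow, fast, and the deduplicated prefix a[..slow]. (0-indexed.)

slow=6, fast=9, prefix=[3, 5, 6, 7, 8, 9, 10]

slow=0 fast=1: a[fast]=5≠a[slow]=3 write a[1]=5, slow++,fast++
slow=1 fast=2: a[fast]=5=a[slow] dup, fast++
slow=1 fast=3: a[fast]=5=a[slow] dup, fast++
slow=1 fast=4: a[fast]=6≠a[slow]=5 write a[2]=6, slow++,fast++
slow=2 fast=5: a[fast]=7≠a[slow]=6 write a[3]=7, slow++,fast++
slow=3 fast=6: a[fast]=8≠a[slow]=7 write a[4]=8, slow++,fast++
slow=4 fast=7: a[fast]=9≠a[slow]=8 write a[5]=9, slow++,fast++
slow=5 fast=8: a[fast]=10≠a[slow]=9 write a[6]=10, slow++,fast++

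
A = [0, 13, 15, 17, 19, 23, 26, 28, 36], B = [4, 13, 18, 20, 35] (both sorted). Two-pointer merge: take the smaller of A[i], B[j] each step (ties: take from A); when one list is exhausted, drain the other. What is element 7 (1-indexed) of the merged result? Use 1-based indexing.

merged[7] = 18

i=1 j=1: A[i]=0<=B[j]=4 take 0, i++
i=2 j=1: A[i]=13>B[j]=4 take 4, j++
i=2 j=2: A[i]=13<=B[j]=13 take 13, i++
i=3 j=2: A[i]=15>B[j]=13 take 13, j++
i=3 j=3: A[i]=15<=B[j]=18 take 15, i++
i=4 j=3: A[i]=17<=B[j]=18 take 17, i++
i=5 j=3: A[i]=19>B[j]=18 take 18, j++
i=5 j=4: A[i]=19<=B[j]=20 take 19, i++
i=6 j=4: A[i]=23>B[j]=20 take 20, j++
i=6 j=5: A[i]=23<=B[j]=35 take 23, i++
i=7 j=5: A[i]=26<=B[j]=35 take 26, i++
i=8 j=5: A[i]=28<=B[j]=35 take 28, i++
i=9 j=5: A[i]=36>B[j]=35 take 35, j++
i=9 j=6: B done, take A[i]=36, i++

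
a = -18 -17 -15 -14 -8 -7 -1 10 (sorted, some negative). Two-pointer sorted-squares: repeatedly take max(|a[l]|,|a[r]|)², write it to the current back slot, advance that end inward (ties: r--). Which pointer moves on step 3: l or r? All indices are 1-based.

l=1 r=8: |-18|>|10| out[8]=324, l++
l=2 r=8: |-17|>|10| out[7]=289, l++
l=3 r=8: |-15|>|10| out[6]=225, l++

l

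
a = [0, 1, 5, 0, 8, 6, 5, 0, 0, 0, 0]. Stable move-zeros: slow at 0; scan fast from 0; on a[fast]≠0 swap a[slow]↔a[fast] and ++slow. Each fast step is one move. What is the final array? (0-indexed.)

(s=0,f=0) a[fast]=0 → fast++
(s=0,f=1) a[fast]=1≠0 swap→a[0]=1 → slow++,fast++
(s=1,f=2) a[fast]=5≠0 swap→a[1]=5 → slow++,fast++
(s=2,f=3) a[fast]=0 → fast++
(s=2,f=4) a[fast]=8≠0 swap→a[2]=8 → slow++,fast++
(s=3,f=5) a[fast]=6≠0 swap→a[3]=6 → slow++,fast++
(s=4,f=6) a[fast]=5≠0 swap→a[4]=5 → slow++,fast++
(s=5,f=7) a[fast]=0 → fast++
(s=5,f=8) a[fast]=0 → fast++
(s=5,f=9) a[fast]=0 → fast++
(s=5,f=10) a[fast]=0 → fast++

[1, 5, 8, 6, 5, 0, 0, 0, 0, 0, 0]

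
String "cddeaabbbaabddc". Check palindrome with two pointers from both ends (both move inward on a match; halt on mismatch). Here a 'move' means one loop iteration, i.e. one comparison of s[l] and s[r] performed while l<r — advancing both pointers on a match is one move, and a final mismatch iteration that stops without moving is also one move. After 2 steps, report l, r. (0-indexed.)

l=0 r=14: 'c'=='c', l++,r--
l=1 r=13: 'd'=='d', l++,r--

l=2, r=12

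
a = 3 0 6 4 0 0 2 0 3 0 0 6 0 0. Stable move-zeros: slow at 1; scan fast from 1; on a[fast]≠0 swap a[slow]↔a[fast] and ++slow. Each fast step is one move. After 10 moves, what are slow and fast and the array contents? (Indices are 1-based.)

slow=1 fast=1: a[fast]=3≠0 swap→a[1]=3, slow++,fast++
slow=2 fast=2: a[fast]=0, fast++
slow=2 fast=3: a[fast]=6≠0 swap→a[2]=6, slow++,fast++
slow=3 fast=4: a[fast]=4≠0 swap→a[3]=4, slow++,fast++
slow=4 fast=5: a[fast]=0, fast++
slow=4 fast=6: a[fast]=0, fast++
slow=4 fast=7: a[fast]=2≠0 swap→a[4]=2, slow++,fast++
slow=5 fast=8: a[fast]=0, fast++
slow=5 fast=9: a[fast]=3≠0 swap→a[5]=3, slow++,fast++
slow=6 fast=10: a[fast]=0, fast++

slow=6, fast=11, a=[3, 6, 4, 2, 3, 0, 0, 0, 0, 0, 0, 6, 0, 0]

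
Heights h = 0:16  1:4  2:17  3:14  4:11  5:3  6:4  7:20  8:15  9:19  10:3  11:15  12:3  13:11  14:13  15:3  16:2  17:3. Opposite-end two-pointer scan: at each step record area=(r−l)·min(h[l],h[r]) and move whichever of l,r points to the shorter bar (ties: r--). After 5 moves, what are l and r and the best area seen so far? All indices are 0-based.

l=0, r=12, best area=182

[0,17] min(16,3)*17=51 best=51 * → r--
[0,16] min(16,2)*16=32 best=51 → r--
[0,15] min(16,3)*15=45 best=51 → r--
[0,14] min(16,13)*14=182 best=182 * → r--
[0,13] min(16,11)*13=143 best=182 → r--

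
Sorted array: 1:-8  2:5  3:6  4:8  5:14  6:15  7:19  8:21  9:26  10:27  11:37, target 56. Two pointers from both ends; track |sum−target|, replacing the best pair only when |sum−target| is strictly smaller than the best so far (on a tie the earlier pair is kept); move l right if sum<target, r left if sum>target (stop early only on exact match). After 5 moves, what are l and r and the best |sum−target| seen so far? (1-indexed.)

l=6, r=11, best |Δ|=5

[1,11] -8+37=29 d=27 * → l++
[2,11] 5+37=42 d=14 * → l++
[3,11] 6+37=43 d=13 * → l++
[4,11] 8+37=45 d=11 * → l++
[5,11] 14+37=51 d=5 * → l++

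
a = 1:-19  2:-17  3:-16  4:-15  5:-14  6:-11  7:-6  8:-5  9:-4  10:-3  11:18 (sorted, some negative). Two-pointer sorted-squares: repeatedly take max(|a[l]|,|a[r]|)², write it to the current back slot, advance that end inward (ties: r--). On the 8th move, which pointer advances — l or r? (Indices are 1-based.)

l

[1,11] |-19|>|18| out[11]=361 → l++
[2,11] |-17|<=|18| out[10]=324 → r--
[2,10] |-17|>|-3| out[9]=289 → l++
[3,10] |-16|>|-3| out[8]=256 → l++
[4,10] |-15|>|-3| out[7]=225 → l++
[5,10] |-14|>|-3| out[6]=196 → l++
[6,10] |-11|>|-3| out[5]=121 → l++
[7,10] |-6|>|-3| out[4]=36 → l++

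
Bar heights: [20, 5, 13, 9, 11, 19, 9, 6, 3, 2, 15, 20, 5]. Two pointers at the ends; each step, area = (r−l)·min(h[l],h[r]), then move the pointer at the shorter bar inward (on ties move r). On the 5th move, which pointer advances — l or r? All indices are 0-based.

l=0 r=12: min(20,5)*12=60 best=60 *, r--
l=0 r=11: min(20,20)*11=220 best=220 *, r--
l=0 r=10: min(20,15)*10=150 best=220, r--
l=0 r=9: min(20,2)*9=18 best=220, r--
l=0 r=8: min(20,3)*8=24 best=220, r--

r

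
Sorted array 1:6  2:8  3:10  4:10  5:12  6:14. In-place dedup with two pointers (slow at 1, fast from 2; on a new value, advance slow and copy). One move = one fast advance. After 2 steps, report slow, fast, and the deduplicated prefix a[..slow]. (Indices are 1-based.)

slow=3, fast=4, prefix=[6, 8, 10]

(s=1,f=2) a[fast]=8≠a[slow]=6 write a[2]=8 → slow++,fast++
(s=2,f=3) a[fast]=10≠a[slow]=8 write a[3]=10 → slow++,fast++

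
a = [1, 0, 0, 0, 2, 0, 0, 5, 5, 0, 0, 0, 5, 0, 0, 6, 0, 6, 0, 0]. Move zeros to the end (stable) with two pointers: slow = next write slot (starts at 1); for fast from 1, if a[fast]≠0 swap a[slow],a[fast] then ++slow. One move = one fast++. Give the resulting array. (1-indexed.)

[1, 2, 5, 5, 5, 6, 6, 0, 0, 0, 0, 0, 0, 0, 0, 0, 0, 0, 0, 0]

slow=1 fast=1: a[fast]=1≠0 swap→a[1]=1, slow++,fast++
slow=2 fast=2: a[fast]=0, fast++
slow=2 fast=3: a[fast]=0, fast++
slow=2 fast=4: a[fast]=0, fast++
slow=2 fast=5: a[fast]=2≠0 swap→a[2]=2, slow++,fast++
slow=3 fast=6: a[fast]=0, fast++
slow=3 fast=7: a[fast]=0, fast++
slow=3 fast=8: a[fast]=5≠0 swap→a[3]=5, slow++,fast++
slow=4 fast=9: a[fast]=5≠0 swap→a[4]=5, slow++,fast++
slow=5 fast=10: a[fast]=0, fast++
slow=5 fast=11: a[fast]=0, fast++
slow=5 fast=12: a[fast]=0, fast++
slow=5 fast=13: a[fast]=5≠0 swap→a[5]=5, slow++,fast++
slow=6 fast=14: a[fast]=0, fast++
slow=6 fast=15: a[fast]=0, fast++
slow=6 fast=16: a[fast]=6≠0 swap→a[6]=6, slow++,fast++
slow=7 fast=17: a[fast]=0, fast++
slow=7 fast=18: a[fast]=6≠0 swap→a[7]=6, slow++,fast++
slow=8 fast=19: a[fast]=0, fast++
slow=8 fast=20: a[fast]=0, fast++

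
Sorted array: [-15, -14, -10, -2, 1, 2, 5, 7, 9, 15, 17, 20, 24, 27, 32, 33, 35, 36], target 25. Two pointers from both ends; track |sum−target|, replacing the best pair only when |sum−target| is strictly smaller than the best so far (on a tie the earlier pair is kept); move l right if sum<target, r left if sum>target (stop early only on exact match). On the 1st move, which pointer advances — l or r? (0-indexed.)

l

[0,17] -15+36=21 d=4 * → l++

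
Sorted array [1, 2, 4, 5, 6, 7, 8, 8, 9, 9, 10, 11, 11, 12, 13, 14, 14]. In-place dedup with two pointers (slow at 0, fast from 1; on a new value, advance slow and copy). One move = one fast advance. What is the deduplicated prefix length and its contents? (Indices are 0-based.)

slow=0 fast=1: a[fast]=2≠a[slow]=1 write a[1]=2, slow++,fast++
slow=1 fast=2: a[fast]=4≠a[slow]=2 write a[2]=4, slow++,fast++
slow=2 fast=3: a[fast]=5≠a[slow]=4 write a[3]=5, slow++,fast++
slow=3 fast=4: a[fast]=6≠a[slow]=5 write a[4]=6, slow++,fast++
slow=4 fast=5: a[fast]=7≠a[slow]=6 write a[5]=7, slow++,fast++
slow=5 fast=6: a[fast]=8≠a[slow]=7 write a[6]=8, slow++,fast++
slow=6 fast=7: a[fast]=8=a[slow] dup, fast++
slow=6 fast=8: a[fast]=9≠a[slow]=8 write a[7]=9, slow++,fast++
slow=7 fast=9: a[fast]=9=a[slow] dup, fast++
slow=7 fast=10: a[fast]=10≠a[slow]=9 write a[8]=10, slow++,fast++
slow=8 fast=11: a[fast]=11≠a[slow]=10 write a[9]=11, slow++,fast++
slow=9 fast=12: a[fast]=11=a[slow] dup, fast++
slow=9 fast=13: a[fast]=12≠a[slow]=11 write a[10]=12, slow++,fast++
slow=10 fast=14: a[fast]=13≠a[slow]=12 write a[11]=13, slow++,fast++
slow=11 fast=15: a[fast]=14≠a[slow]=13 write a[12]=14, slow++,fast++
slow=12 fast=16: a[fast]=14=a[slow] dup, fast++

length 13; prefix = [1, 2, 4, 5, 6, 7, 8, 9, 10, 11, 12, 13, 14]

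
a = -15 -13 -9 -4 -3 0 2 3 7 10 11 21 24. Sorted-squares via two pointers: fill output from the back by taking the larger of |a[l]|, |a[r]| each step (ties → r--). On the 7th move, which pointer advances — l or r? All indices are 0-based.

l

l=0 r=12: |-15|<=|24| out[12]=576, r--
l=0 r=11: |-15|<=|21| out[11]=441, r--
l=0 r=10: |-15|>|11| out[10]=225, l++
l=1 r=10: |-13|>|11| out[9]=169, l++
l=2 r=10: |-9|<=|11| out[8]=121, r--
l=2 r=9: |-9|<=|10| out[7]=100, r--
l=2 r=8: |-9|>|7| out[6]=81, l++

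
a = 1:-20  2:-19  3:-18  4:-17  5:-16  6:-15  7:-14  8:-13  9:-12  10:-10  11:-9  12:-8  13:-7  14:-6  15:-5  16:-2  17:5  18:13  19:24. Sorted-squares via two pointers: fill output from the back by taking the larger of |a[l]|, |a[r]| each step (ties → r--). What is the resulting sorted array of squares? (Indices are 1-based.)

l=1 r=19: |-20|<=|24| out[19]=576, r--
l=1 r=18: |-20|>|13| out[18]=400, l++
l=2 r=18: |-19|>|13| out[17]=361, l++
l=3 r=18: |-18|>|13| out[16]=324, l++
l=4 r=18: |-17|>|13| out[15]=289, l++
l=5 r=18: |-16|>|13| out[14]=256, l++
l=6 r=18: |-15|>|13| out[13]=225, l++
l=7 r=18: |-14|>|13| out[12]=196, l++
l=8 r=18: |-13|<=|13| out[11]=169, r--
l=8 r=17: |-13|>|5| out[10]=169, l++
l=9 r=17: |-12|>|5| out[9]=144, l++
l=10 r=17: |-10|>|5| out[8]=100, l++
l=11 r=17: |-9|>|5| out[7]=81, l++
l=12 r=17: |-8|>|5| out[6]=64, l++
l=13 r=17: |-7|>|5| out[5]=49, l++
l=14 r=17: |-6|>|5| out[4]=36, l++
l=15 r=17: |-5|<=|5| out[3]=25, r--
l=15 r=16: |-5|>|-2| out[2]=25, l++
l=16 r=16: |-2|<=|-2| out[1]=4, r--

[4, 25, 25, 36, 49, 64, 81, 100, 144, 169, 169, 196, 225, 256, 289, 324, 361, 400, 576]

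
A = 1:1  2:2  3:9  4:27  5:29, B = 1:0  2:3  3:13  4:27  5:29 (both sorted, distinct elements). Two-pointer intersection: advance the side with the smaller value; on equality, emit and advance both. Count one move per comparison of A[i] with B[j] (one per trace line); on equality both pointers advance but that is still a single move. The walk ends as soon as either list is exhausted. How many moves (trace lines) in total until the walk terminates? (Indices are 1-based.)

8 moves

i=1 j=1: 1>0, j++
i=1 j=2: 1<3, i++
i=2 j=2: 2<3, i++
i=3 j=2: 9>3, j++
i=3 j=3: 9<13, i++
i=4 j=3: 27>13, j++
i=4 j=4: 27==27 emit, i++,j++
i=5 j=5: 29==29 emit, i++,j++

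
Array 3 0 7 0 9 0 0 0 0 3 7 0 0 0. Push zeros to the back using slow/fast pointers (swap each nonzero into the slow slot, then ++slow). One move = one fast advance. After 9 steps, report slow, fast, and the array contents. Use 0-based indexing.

(s=0,f=0) a[fast]=3≠0 swap→a[0]=3 → slow++,fast++
(s=1,f=1) a[fast]=0 → fast++
(s=1,f=2) a[fast]=7≠0 swap→a[1]=7 → slow++,fast++
(s=2,f=3) a[fast]=0 → fast++
(s=2,f=4) a[fast]=9≠0 swap→a[2]=9 → slow++,fast++
(s=3,f=5) a[fast]=0 → fast++
(s=3,f=6) a[fast]=0 → fast++
(s=3,f=7) a[fast]=0 → fast++
(s=3,f=8) a[fast]=0 → fast++

slow=3, fast=9, a=[3, 7, 9, 0, 0, 0, 0, 0, 0, 3, 7, 0, 0, 0]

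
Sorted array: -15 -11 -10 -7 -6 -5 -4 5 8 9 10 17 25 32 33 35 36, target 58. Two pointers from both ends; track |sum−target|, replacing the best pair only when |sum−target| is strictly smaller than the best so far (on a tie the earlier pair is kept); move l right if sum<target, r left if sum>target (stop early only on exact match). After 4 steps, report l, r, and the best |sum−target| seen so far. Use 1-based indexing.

l=5, r=17, best |Δ|=29

l=1 r=17: -15+36=21 d=37 *, l++
l=2 r=17: -11+36=25 d=33 *, l++
l=3 r=17: -10+36=26 d=32 *, l++
l=4 r=17: -7+36=29 d=29 *, l++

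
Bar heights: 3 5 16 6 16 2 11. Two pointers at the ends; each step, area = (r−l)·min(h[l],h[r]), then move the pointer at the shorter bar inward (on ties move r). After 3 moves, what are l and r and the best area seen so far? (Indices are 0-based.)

l=0 r=6: min(3,11)*6=18 best=18 *, l++
l=1 r=6: min(5,11)*5=25 best=25 *, l++
l=2 r=6: min(16,11)*4=44 best=44 *, r--

l=2, r=5, best area=44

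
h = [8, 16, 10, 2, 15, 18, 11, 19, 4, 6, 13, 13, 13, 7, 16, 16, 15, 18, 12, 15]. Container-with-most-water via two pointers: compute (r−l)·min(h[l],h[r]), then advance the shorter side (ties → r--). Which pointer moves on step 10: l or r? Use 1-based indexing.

l=1 r=20: min(8,15)*19=152 best=152 *, l++
l=2 r=20: min(16,15)*18=270 best=270 *, r--
l=2 r=19: min(16,12)*17=204 best=270, r--
l=2 r=18: min(16,18)*16=256 best=270, l++
l=3 r=18: min(10,18)*15=150 best=270, l++
l=4 r=18: min(2,18)*14=28 best=270, l++
l=5 r=18: min(15,18)*13=195 best=270, l++
l=6 r=18: min(18,18)*12=216 best=270, r--
l=6 r=17: min(18,15)*11=165 best=270, r--
l=6 r=16: min(18,16)*10=160 best=270, r--

r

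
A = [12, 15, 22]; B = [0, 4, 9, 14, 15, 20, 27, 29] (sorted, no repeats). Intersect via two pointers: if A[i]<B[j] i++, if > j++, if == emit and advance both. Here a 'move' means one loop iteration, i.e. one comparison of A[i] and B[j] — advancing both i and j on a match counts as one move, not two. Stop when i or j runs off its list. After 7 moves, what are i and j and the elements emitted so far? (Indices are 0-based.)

i=2, j=6, emitted=[15]

i=0 j=0: 12>0, j++
i=0 j=1: 12>4, j++
i=0 j=2: 12>9, j++
i=0 j=3: 12<14, i++
i=1 j=3: 15>14, j++
i=1 j=4: 15==15 emit, i++,j++
i=2 j=5: 22>20, j++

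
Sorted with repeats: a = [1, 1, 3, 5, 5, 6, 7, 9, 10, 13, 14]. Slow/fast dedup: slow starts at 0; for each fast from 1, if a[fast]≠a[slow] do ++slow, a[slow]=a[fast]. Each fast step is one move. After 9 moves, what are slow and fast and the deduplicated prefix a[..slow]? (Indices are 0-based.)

slow=7, fast=10, prefix=[1, 3, 5, 6, 7, 9, 10, 13]

(s=0,f=1) a[fast]=1=a[slow] dup → fast++
(s=0,f=2) a[fast]=3≠a[slow]=1 write a[1]=3 → slow++,fast++
(s=1,f=3) a[fast]=5≠a[slow]=3 write a[2]=5 → slow++,fast++
(s=2,f=4) a[fast]=5=a[slow] dup → fast++
(s=2,f=5) a[fast]=6≠a[slow]=5 write a[3]=6 → slow++,fast++
(s=3,f=6) a[fast]=7≠a[slow]=6 write a[4]=7 → slow++,fast++
(s=4,f=7) a[fast]=9≠a[slow]=7 write a[5]=9 → slow++,fast++
(s=5,f=8) a[fast]=10≠a[slow]=9 write a[6]=10 → slow++,fast++
(s=6,f=9) a[fast]=13≠a[slow]=10 write a[7]=13 → slow++,fast++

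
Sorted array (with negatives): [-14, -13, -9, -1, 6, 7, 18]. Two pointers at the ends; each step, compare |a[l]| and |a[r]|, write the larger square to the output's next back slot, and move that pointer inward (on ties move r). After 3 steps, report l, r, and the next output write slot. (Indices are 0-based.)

l=2, r=5, next write slot=3

[0,6] |-14|<=|18| out[6]=324 → r--
[0,5] |-14|>|7| out[5]=196 → l++
[1,5] |-13|>|7| out[4]=169 → l++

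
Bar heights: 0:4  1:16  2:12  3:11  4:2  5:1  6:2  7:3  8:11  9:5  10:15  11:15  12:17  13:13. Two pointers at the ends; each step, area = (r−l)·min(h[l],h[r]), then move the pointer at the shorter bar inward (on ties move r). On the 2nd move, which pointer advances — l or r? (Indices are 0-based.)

r

l=0 r=13: min(4,13)*13=52 best=52 *, l++
l=1 r=13: min(16,13)*12=156 best=156 *, r--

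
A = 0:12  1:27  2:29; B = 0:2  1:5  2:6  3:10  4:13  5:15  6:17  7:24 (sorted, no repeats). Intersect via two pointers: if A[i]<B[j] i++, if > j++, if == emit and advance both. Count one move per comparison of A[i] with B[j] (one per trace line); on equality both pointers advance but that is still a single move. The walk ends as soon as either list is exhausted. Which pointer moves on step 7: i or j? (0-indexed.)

[i=0,j=0] 12>2 → j++
[i=0,j=1] 12>5 → j++
[i=0,j=2] 12>6 → j++
[i=0,j=3] 12>10 → j++
[i=0,j=4] 12<13 → i++
[i=1,j=4] 27>13 → j++
[i=1,j=5] 27>15 → j++

j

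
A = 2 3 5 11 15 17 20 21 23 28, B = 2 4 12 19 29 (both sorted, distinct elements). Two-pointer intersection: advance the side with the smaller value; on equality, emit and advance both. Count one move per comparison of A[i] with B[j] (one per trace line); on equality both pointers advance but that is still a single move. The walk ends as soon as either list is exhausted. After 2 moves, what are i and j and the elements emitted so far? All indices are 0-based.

i=2, j=1, emitted=[2]

i=0 j=0: 2==2 emit, i++,j++
i=1 j=1: 3<4, i++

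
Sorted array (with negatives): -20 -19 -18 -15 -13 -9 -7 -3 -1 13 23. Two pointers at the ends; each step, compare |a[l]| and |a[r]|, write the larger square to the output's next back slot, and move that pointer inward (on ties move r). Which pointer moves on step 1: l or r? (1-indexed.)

l=1 r=11: |-20|<=|23| out[11]=529, r--

r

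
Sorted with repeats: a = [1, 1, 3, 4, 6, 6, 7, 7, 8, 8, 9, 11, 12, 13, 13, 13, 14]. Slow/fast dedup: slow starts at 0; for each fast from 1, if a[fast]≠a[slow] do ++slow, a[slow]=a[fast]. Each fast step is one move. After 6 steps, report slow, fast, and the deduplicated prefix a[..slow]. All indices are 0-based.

slow=4, fast=7, prefix=[1, 3, 4, 6, 7]

(s=0,f=1) a[fast]=1=a[slow] dup → fast++
(s=0,f=2) a[fast]=3≠a[slow]=1 write a[1]=3 → slow++,fast++
(s=1,f=3) a[fast]=4≠a[slow]=3 write a[2]=4 → slow++,fast++
(s=2,f=4) a[fast]=6≠a[slow]=4 write a[3]=6 → slow++,fast++
(s=3,f=5) a[fast]=6=a[slow] dup → fast++
(s=3,f=6) a[fast]=7≠a[slow]=6 write a[4]=7 → slow++,fast++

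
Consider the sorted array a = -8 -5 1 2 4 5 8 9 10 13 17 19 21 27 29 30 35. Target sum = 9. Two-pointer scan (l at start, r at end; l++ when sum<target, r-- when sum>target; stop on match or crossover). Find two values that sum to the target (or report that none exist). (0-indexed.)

(-8, 17)

l=0 r=16: -8+35=27 >9, r--
l=0 r=15: -8+30=22 >9, r--
l=0 r=14: -8+29=21 >9, r--
l=0 r=13: -8+27=19 >9, r--
l=0 r=12: -8+21=13 >9, r--
l=0 r=11: -8+19=11 >9, r--
l=0 r=10: -8+17=9, found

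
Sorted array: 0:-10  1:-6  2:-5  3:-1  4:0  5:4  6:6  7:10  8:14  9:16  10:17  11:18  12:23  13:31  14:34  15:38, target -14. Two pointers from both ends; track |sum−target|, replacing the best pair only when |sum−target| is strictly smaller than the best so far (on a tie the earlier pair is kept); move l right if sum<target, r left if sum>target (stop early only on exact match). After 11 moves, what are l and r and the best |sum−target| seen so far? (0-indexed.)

l=0 r=15: -10+38=28 d=42 *, r--
l=0 r=14: -10+34=24 d=38 *, r--
l=0 r=13: -10+31=21 d=35 *, r--
l=0 r=12: -10+23=13 d=27 *, r--
l=0 r=11: -10+18=8 d=22 *, r--
l=0 r=10: -10+17=7 d=21 *, r--
l=0 r=9: -10+16=6 d=20 *, r--
l=0 r=8: -10+14=4 d=18 *, r--
l=0 r=7: -10+10=0 d=14 *, r--
l=0 r=6: -10+6=-4 d=10 *, r--
l=0 r=5: -10+4=-6 d=8 *, r--

l=0, r=4, best |Δ|=8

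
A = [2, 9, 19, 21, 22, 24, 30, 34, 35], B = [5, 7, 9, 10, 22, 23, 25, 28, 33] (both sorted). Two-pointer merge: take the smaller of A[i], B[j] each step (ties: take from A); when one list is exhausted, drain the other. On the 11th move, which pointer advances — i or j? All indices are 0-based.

j

[i=0,j=0] A[i]=2<=B[j]=5 take 2 → i++
[i=1,j=0] A[i]=9>B[j]=5 take 5 → j++
[i=1,j=1] A[i]=9>B[j]=7 take 7 → j++
[i=1,j=2] A[i]=9<=B[j]=9 take 9 → i++
[i=2,j=2] A[i]=19>B[j]=9 take 9 → j++
[i=2,j=3] A[i]=19>B[j]=10 take 10 → j++
[i=2,j=4] A[i]=19<=B[j]=22 take 19 → i++
[i=3,j=4] A[i]=21<=B[j]=22 take 21 → i++
[i=4,j=4] A[i]=22<=B[j]=22 take 22 → i++
[i=5,j=4] A[i]=24>B[j]=22 take 22 → j++
[i=5,j=5] A[i]=24>B[j]=23 take 23 → j++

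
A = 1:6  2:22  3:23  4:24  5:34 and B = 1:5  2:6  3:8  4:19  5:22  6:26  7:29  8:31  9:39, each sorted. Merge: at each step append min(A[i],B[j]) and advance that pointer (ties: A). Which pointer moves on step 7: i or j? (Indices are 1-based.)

[i=1,j=1] A[i]=6>B[j]=5 take 5 → j++
[i=1,j=2] A[i]=6<=B[j]=6 take 6 → i++
[i=2,j=2] A[i]=22>B[j]=6 take 6 → j++
[i=2,j=3] A[i]=22>B[j]=8 take 8 → j++
[i=2,j=4] A[i]=22>B[j]=19 take 19 → j++
[i=2,j=5] A[i]=22<=B[j]=22 take 22 → i++
[i=3,j=5] A[i]=23>B[j]=22 take 22 → j++

j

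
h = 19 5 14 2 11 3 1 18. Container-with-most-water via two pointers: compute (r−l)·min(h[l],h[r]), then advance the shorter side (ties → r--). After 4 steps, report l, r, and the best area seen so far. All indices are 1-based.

l=1 r=8: min(19,18)*7=126 best=126 *, r--
l=1 r=7: min(19,1)*6=6 best=126, r--
l=1 r=6: min(19,3)*5=15 best=126, r--
l=1 r=5: min(19,11)*4=44 best=126, r--

l=1, r=4, best area=126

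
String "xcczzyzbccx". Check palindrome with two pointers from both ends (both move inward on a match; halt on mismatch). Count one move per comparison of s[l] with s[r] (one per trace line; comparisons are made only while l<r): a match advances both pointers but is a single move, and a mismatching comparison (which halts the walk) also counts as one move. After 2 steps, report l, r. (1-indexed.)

[1,11] 'x'=='x' → l++,r--
[2,10] 'c'=='c' → l++,r--

l=3, r=9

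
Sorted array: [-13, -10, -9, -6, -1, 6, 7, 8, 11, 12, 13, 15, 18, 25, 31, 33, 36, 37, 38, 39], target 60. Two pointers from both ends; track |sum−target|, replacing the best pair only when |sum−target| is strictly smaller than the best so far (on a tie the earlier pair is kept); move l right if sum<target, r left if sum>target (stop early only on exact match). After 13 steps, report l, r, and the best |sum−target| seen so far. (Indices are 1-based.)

l=14, r=20, best |Δ|=3

[1,20] -13+39=26 d=34 * → l++
[2,20] -10+39=29 d=31 * → l++
[3,20] -9+39=30 d=30 * → l++
[4,20] -6+39=33 d=27 * → l++
[5,20] -1+39=38 d=22 * → l++
[6,20] 6+39=45 d=15 * → l++
[7,20] 7+39=46 d=14 * → l++
[8,20] 8+39=47 d=13 * → l++
[9,20] 11+39=50 d=10 * → l++
[10,20] 12+39=51 d=9 * → l++
[11,20] 13+39=52 d=8 * → l++
[12,20] 15+39=54 d=6 * → l++
[13,20] 18+39=57 d=3 * → l++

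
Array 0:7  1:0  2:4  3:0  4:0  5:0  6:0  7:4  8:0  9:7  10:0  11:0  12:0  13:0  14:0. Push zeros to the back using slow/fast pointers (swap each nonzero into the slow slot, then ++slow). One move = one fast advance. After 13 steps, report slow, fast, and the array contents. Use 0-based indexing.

(s=0,f=0) a[fast]=7≠0 swap→a[0]=7 → slow++,fast++
(s=1,f=1) a[fast]=0 → fast++
(s=1,f=2) a[fast]=4≠0 swap→a[1]=4 → slow++,fast++
(s=2,f=3) a[fast]=0 → fast++
(s=2,f=4) a[fast]=0 → fast++
(s=2,f=5) a[fast]=0 → fast++
(s=2,f=6) a[fast]=0 → fast++
(s=2,f=7) a[fast]=4≠0 swap→a[2]=4 → slow++,fast++
(s=3,f=8) a[fast]=0 → fast++
(s=3,f=9) a[fast]=7≠0 swap→a[3]=7 → slow++,fast++
(s=4,f=10) a[fast]=0 → fast++
(s=4,f=11) a[fast]=0 → fast++
(s=4,f=12) a[fast]=0 → fast++

slow=4, fast=13, a=[7, 4, 4, 7, 0, 0, 0, 0, 0, 0, 0, 0, 0, 0, 0]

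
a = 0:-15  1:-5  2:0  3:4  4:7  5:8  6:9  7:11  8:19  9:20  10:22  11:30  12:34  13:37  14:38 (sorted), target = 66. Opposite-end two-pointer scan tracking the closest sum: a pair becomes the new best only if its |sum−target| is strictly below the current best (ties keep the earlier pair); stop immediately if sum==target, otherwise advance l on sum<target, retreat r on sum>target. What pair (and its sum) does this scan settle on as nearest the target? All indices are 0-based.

pair (30, 37) with sum 67 (|Δ|=1)

[0,14] -15+38=23 d=43 * → l++
[1,14] -5+38=33 d=33 * → l++
[2,14] 0+38=38 d=28 * → l++
[3,14] 4+38=42 d=24 * → l++
[4,14] 7+38=45 d=21 * → l++
[5,14] 8+38=46 d=20 * → l++
[6,14] 9+38=47 d=19 * → l++
[7,14] 11+38=49 d=17 * → l++
[8,14] 19+38=57 d=9 * → l++
[9,14] 20+38=58 d=8 * → l++
[10,14] 22+38=60 d=6 * → l++
[11,14] 30+38=68 d=2 * → r--
[11,13] 30+37=67 d=1 * → r--
[11,12] 30+34=64 d=2 → l++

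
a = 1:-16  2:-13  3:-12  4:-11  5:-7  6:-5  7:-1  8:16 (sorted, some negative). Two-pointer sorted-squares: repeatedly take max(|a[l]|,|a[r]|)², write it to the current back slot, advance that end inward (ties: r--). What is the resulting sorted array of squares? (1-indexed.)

[1, 25, 49, 121, 144, 169, 256, 256]

[1,8] |-16|<=|16| out[8]=256 → r--
[1,7] |-16|>|-1| out[7]=256 → l++
[2,7] |-13|>|-1| out[6]=169 → l++
[3,7] |-12|>|-1| out[5]=144 → l++
[4,7] |-11|>|-1| out[4]=121 → l++
[5,7] |-7|>|-1| out[3]=49 → l++
[6,7] |-5|>|-1| out[2]=25 → l++
[7,7] |-1|<=|-1| out[1]=1 → r--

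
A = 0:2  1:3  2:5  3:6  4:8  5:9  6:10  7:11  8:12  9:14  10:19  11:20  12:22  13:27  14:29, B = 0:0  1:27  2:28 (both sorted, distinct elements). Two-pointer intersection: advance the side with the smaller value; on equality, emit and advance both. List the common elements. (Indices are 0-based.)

intersection = [27]

[i=0,j=0] 2>0 → j++
[i=0,j=1] 2<27 → i++
[i=1,j=1] 3<27 → i++
[i=2,j=1] 5<27 → i++
[i=3,j=1] 6<27 → i++
[i=4,j=1] 8<27 → i++
[i=5,j=1] 9<27 → i++
[i=6,j=1] 10<27 → i++
[i=7,j=1] 11<27 → i++
[i=8,j=1] 12<27 → i++
[i=9,j=1] 14<27 → i++
[i=10,j=1] 19<27 → i++
[i=11,j=1] 20<27 → i++
[i=12,j=1] 22<27 → i++
[i=13,j=1] 27==27 emit → i++,j++
[i=14,j=2] 29>28 → j++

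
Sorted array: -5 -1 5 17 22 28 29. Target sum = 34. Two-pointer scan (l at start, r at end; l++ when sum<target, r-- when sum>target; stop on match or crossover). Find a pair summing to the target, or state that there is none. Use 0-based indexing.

(5, 29)

[0,6] -5+29=24 <34 → l++
[1,6] -1+29=28 <34 → l++
[2,6] 5+29=34 → found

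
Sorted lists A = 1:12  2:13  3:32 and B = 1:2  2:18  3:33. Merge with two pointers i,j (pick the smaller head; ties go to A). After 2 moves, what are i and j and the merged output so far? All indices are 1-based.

i=2, j=2, merged so far=[2, 12]

[i=1,j=1] A[i]=12>B[j]=2 take 2 → j++
[i=1,j=2] A[i]=12<=B[j]=18 take 12 → i++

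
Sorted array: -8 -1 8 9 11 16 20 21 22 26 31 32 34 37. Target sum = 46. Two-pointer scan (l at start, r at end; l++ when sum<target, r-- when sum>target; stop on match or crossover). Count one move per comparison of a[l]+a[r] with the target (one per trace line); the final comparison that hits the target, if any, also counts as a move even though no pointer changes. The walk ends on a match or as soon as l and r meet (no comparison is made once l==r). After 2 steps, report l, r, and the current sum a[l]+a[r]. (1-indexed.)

l=1 r=14: -8+37=29 <46, l++
l=2 r=14: -1+37=36 <46, l++

l=3, r=14, sum=45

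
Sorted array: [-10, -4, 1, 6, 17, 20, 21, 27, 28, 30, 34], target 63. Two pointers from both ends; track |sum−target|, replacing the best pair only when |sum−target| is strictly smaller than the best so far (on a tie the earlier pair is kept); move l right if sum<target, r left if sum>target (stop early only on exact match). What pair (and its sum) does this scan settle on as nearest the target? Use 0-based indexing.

l=0 r=10: -10+34=24 d=39 *, l++
l=1 r=10: -4+34=30 d=33 *, l++
l=2 r=10: 1+34=35 d=28 *, l++
l=3 r=10: 6+34=40 d=23 *, l++
l=4 r=10: 17+34=51 d=12 *, l++
l=5 r=10: 20+34=54 d=9 *, l++
l=6 r=10: 21+34=55 d=8 *, l++
l=7 r=10: 27+34=61 d=2 *, l++
l=8 r=10: 28+34=62 d=1 *, l++
l=9 r=10: 30+34=64 d=1, r--

pair (28, 34) with sum 62 (|Δ|=1)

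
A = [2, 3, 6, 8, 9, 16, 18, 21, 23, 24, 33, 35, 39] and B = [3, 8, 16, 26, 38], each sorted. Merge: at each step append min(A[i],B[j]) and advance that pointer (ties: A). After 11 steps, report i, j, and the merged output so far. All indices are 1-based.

i=9, j=4, merged so far=[2, 3, 3, 6, 8, 8, 9, 16, 16, 18, 21]

[i=1,j=1] A[i]=2<=B[j]=3 take 2 → i++
[i=2,j=1] A[i]=3<=B[j]=3 take 3 → i++
[i=3,j=1] A[i]=6>B[j]=3 take 3 → j++
[i=3,j=2] A[i]=6<=B[j]=8 take 6 → i++
[i=4,j=2] A[i]=8<=B[j]=8 take 8 → i++
[i=5,j=2] A[i]=9>B[j]=8 take 8 → j++
[i=5,j=3] A[i]=9<=B[j]=16 take 9 → i++
[i=6,j=3] A[i]=16<=B[j]=16 take 16 → i++
[i=7,j=3] A[i]=18>B[j]=16 take 16 → j++
[i=7,j=4] A[i]=18<=B[j]=26 take 18 → i++
[i=8,j=4] A[i]=21<=B[j]=26 take 21 → i++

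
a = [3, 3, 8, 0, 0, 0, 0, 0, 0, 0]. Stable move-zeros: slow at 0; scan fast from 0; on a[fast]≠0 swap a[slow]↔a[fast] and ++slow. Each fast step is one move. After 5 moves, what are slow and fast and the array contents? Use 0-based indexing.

slow=0 fast=0: a[fast]=3≠0 swap→a[0]=3, slow++,fast++
slow=1 fast=1: a[fast]=3≠0 swap→a[1]=3, slow++,fast++
slow=2 fast=2: a[fast]=8≠0 swap→a[2]=8, slow++,fast++
slow=3 fast=3: a[fast]=0, fast++
slow=3 fast=4: a[fast]=0, fast++

slow=3, fast=5, a=[3, 3, 8, 0, 0, 0, 0, 0, 0, 0]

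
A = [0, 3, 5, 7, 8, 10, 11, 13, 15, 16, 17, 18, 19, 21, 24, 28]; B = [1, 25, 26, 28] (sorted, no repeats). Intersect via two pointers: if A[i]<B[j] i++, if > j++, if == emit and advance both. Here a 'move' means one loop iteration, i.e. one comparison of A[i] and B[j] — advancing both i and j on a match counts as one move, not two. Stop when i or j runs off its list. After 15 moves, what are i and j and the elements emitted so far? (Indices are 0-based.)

i=0 j=0: 0<1, i++
i=1 j=0: 3>1, j++
i=1 j=1: 3<25, i++
i=2 j=1: 5<25, i++
i=3 j=1: 7<25, i++
i=4 j=1: 8<25, i++
i=5 j=1: 10<25, i++
i=6 j=1: 11<25, i++
i=7 j=1: 13<25, i++
i=8 j=1: 15<25, i++
i=9 j=1: 16<25, i++
i=10 j=1: 17<25, i++
i=11 j=1: 18<25, i++
i=12 j=1: 19<25, i++
i=13 j=1: 21<25, i++

i=14, j=1, emitted=[]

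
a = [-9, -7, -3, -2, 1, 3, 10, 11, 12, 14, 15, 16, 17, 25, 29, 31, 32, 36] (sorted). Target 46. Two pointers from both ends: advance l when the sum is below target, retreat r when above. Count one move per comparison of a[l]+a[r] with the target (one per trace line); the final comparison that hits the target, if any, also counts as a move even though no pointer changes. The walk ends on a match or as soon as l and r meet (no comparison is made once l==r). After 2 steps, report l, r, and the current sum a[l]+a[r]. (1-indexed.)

l=3, r=18, sum=33

l=1 r=18: -9+36=27 <46, l++
l=2 r=18: -7+36=29 <46, l++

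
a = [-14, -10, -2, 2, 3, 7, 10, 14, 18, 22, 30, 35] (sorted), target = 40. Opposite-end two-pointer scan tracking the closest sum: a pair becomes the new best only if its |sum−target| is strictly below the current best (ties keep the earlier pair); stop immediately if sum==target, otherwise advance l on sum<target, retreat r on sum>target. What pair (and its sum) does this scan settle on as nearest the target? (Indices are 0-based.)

l=0 r=11: -14+35=21 d=19 *, l++
l=1 r=11: -10+35=25 d=15 *, l++
l=2 r=11: -2+35=33 d=7 *, l++
l=3 r=11: 2+35=37 d=3 *, l++
l=4 r=11: 3+35=38 d=2 *, l++
l=5 r=11: 7+35=42 d=2, r--
l=5 r=10: 7+30=37 d=3, l++
l=6 r=10: 10+30=40 d=0 *, stop

pair (10, 30) with sum 40 (|Δ|=0)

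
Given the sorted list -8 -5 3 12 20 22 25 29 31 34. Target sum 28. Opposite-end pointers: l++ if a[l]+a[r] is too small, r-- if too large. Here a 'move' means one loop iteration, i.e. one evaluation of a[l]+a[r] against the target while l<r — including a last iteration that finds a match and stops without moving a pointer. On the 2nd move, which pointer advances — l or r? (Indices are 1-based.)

r

l=1 r=10: -8+34=26 <28, l++
l=2 r=10: -5+34=29 >28, r--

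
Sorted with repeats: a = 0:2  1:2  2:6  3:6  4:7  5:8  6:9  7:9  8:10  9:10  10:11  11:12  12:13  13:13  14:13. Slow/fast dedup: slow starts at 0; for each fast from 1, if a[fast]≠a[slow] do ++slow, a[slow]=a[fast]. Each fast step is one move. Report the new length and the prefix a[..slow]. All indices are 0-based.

length 9; prefix = [2, 6, 7, 8, 9, 10, 11, 12, 13]

slow=0 fast=1: a[fast]=2=a[slow] dup, fast++
slow=0 fast=2: a[fast]=6≠a[slow]=2 write a[1]=6, slow++,fast++
slow=1 fast=3: a[fast]=6=a[slow] dup, fast++
slow=1 fast=4: a[fast]=7≠a[slow]=6 write a[2]=7, slow++,fast++
slow=2 fast=5: a[fast]=8≠a[slow]=7 write a[3]=8, slow++,fast++
slow=3 fast=6: a[fast]=9≠a[slow]=8 write a[4]=9, slow++,fast++
slow=4 fast=7: a[fast]=9=a[slow] dup, fast++
slow=4 fast=8: a[fast]=10≠a[slow]=9 write a[5]=10, slow++,fast++
slow=5 fast=9: a[fast]=10=a[slow] dup, fast++
slow=5 fast=10: a[fast]=11≠a[slow]=10 write a[6]=11, slow++,fast++
slow=6 fast=11: a[fast]=12≠a[slow]=11 write a[7]=12, slow++,fast++
slow=7 fast=12: a[fast]=13≠a[slow]=12 write a[8]=13, slow++,fast++
slow=8 fast=13: a[fast]=13=a[slow] dup, fast++
slow=8 fast=14: a[fast]=13=a[slow] dup, fast++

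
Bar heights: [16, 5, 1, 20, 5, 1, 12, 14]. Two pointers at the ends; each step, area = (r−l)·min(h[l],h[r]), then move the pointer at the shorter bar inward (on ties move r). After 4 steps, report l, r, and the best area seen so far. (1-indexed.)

l=1 r=8: min(16,14)*7=98 best=98 *, r--
l=1 r=7: min(16,12)*6=72 best=98, r--
l=1 r=6: min(16,1)*5=5 best=98, r--
l=1 r=5: min(16,5)*4=20 best=98, r--

l=1, r=4, best area=98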